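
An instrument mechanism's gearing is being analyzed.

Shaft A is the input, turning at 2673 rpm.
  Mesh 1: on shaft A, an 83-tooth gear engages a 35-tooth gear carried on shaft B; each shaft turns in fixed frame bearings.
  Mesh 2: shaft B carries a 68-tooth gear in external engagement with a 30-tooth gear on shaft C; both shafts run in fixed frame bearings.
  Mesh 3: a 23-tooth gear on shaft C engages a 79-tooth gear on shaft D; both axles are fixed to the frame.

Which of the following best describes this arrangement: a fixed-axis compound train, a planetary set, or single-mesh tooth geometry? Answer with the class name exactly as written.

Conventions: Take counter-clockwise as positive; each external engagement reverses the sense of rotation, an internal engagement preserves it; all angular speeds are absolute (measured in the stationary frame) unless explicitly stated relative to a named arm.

fixed-axis compound train

class = fixed-axis compound train [3 meshes; 3 ratios multiply, 3 sense flips]
classification: fixed-axis compound train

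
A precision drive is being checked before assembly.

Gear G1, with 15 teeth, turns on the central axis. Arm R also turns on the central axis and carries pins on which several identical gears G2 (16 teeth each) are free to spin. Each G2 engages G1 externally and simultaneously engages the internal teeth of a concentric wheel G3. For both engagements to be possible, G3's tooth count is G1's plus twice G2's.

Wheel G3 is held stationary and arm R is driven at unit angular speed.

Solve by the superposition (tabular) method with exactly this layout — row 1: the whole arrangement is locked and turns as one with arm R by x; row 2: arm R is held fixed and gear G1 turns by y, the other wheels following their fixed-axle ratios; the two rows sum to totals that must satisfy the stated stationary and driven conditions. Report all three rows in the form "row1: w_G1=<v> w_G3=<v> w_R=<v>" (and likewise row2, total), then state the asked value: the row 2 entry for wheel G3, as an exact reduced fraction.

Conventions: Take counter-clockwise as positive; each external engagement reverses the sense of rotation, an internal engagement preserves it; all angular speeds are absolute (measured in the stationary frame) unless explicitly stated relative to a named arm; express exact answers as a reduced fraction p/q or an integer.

class = planetary set [G3 = 15+2·16 = 47; Willis about the carrier]
row 1: whole set turns with the arm by x
row 2: sun turns y, ring = −(15/47)·y, arm 0
boundary: total ω_ring = x − (15/47)·y = 0 and total ω_arm = x = 1  ⇒  y = 47/15, x = 1
row 2 ring = −(15/47)·47/15 = -1
totals (row 1 + row 2): sun 1 + 47/15 = 62/15, ring 1 + (-1) = 0, arm 1 + 0 = 1
asked cell (row2, ring) = -1

row1: w_G1=1 w_G3=1 w_R=1
row2: w_G1=47/15 w_G3=-1 w_R=0
total: w_G1=62/15 w_G3=0 w_R=1
asked value: -1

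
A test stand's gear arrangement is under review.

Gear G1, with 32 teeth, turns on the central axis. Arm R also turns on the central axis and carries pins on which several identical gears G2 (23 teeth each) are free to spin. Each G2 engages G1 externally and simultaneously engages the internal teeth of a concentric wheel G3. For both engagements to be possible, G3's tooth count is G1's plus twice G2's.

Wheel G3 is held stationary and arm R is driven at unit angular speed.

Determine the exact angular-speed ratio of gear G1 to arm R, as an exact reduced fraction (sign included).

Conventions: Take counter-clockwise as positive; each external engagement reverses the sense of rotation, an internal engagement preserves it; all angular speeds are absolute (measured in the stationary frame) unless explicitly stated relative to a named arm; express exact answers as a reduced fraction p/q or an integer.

55/16

topology: planetary set — G1 32T / G2 23T / G3 78T, arm = carrier (Willis)
ring teeth: 32 + 2·23 = 78
32(ω_sun−ω_arm) = −78(ω_ring−ω_arm),  ω_ring = 0, ω_arm = 1
ω_sun = 1 − (78/32)(0−1) = 55/16
ω_out/ω_in = 55/16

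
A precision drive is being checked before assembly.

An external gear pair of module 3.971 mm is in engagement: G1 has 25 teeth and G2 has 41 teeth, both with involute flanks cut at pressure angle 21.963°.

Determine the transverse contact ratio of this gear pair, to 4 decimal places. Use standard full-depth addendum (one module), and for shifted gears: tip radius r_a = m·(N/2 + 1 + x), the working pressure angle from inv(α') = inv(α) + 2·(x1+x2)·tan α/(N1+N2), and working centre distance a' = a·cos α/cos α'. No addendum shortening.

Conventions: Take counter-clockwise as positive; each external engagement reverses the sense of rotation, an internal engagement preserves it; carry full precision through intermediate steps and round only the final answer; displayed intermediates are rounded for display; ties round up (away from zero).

topology: single-mesh involute geometry — m = 3.971, 25T/41T pair
base radii: r_b1 = 46.035087, r_b2 = 75.497542
tip radii: r_a1 = 53.608500, r_a2 = 85.376500
no profile shift: α' = α, a' = a
action lengths: √(r_a1²−r_b1²) = 27.470749, √(r_a2²−r_b2²) = 39.865622
base pitch p_b = π·m·cos α = 11.569879
CR = (27.470749 + 39.865622 − 131.043000·sin 21.96300°)/11.569879 = 1.583878
contact ratio ≈ 1.5839

1.5839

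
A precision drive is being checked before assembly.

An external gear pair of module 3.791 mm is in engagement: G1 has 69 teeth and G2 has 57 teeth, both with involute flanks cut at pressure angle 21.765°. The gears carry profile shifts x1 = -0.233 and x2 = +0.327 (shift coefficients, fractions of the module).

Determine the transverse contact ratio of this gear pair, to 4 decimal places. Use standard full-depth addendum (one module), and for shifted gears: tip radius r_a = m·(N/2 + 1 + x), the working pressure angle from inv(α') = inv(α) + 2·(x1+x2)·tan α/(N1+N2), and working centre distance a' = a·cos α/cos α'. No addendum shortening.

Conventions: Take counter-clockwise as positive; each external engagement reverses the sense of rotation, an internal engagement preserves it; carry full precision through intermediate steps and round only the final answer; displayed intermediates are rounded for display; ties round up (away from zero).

1.6710

topology: single-mesh involute geometry — m = 3.791, 69T/57T pair
base radii: r_b1 = 121.465845, r_b2 = 100.341350
tip radii: r_a1 = 133.697197, r_a2 = 113.074157
inv(α') = inv(21.765°) + 2·(-0.233+0.327)·tan α/(69+57) = 0.01998786  ⇒  α' = 21.97683°
a' = a·cos α / cos α' = 238.8330·cos 21.765°/cos 21.97683° = 239.187709
action lengths: √(r_a1²−r_b1²) = 55.865813, √(r_a2²−r_b2²) = 52.128480
base pitch p_b = π·m·cos α = 11.060760
CR = (55.865813 + 52.128480 − 239.187709·sin 21.97683°)/11.060760 = 1.671014
contact ratio ≈ 1.6710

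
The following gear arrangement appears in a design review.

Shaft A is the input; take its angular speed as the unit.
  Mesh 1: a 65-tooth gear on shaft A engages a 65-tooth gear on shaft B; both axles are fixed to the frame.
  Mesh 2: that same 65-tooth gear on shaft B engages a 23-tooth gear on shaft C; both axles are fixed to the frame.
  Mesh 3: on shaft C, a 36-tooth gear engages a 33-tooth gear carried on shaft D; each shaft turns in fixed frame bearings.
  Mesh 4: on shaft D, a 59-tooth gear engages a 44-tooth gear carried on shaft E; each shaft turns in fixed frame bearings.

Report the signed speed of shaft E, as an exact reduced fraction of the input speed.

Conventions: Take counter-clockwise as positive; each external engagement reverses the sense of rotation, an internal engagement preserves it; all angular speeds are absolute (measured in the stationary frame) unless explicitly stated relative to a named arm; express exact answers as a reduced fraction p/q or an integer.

4-mesh fixed-axis compound train (all bearings frame-fixed)
mesh 1 [65T→65T]: |ω|/ω_in = 1×65/65 = 1, sense flips to −
mesh 2 [65T→23T]: |ω|/ω_in = 1×65/23 = 65/23, sense flips to +
mesh 3 [36T→33T]: |ω|/ω_in = (65/23)×36/33 = 780/253, sense flips to −
mesh 4 [59T→44T]: |ω|/ω_in = (780/253)×59/44 = 11505/2783, sense flips to +
signed output speed (× input speed) = 11505/2783

11505/2783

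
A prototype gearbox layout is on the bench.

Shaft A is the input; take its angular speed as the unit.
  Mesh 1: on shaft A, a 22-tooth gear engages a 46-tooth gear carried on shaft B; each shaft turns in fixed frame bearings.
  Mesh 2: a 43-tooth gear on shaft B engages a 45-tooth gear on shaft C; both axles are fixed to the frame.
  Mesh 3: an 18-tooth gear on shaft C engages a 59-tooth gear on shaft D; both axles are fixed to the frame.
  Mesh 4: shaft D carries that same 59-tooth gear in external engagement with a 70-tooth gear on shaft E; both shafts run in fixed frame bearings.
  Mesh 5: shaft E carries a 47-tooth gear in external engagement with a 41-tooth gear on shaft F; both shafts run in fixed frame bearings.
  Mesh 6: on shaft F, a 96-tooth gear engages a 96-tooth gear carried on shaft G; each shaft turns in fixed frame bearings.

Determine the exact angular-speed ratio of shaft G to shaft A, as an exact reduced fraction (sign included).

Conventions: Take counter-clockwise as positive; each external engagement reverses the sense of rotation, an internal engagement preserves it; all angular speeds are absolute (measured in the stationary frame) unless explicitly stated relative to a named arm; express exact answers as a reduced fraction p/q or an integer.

22231/165025

class = fixed-axis compound train [6 meshes; 6 ratios multiply, 6 sense flips]
mesh 1 [22T→46T]: running ratio 11/23, sense −
mesh 2 [43T→45T]: running ratio 473/1035, sense +
mesh 3 [18T→59T]: running ratio 946/6785, sense −
mesh 4 [59T→70T]: running ratio 473/4025, sense +
mesh 5 [47T→41T]: running ratio 22231/165025, sense −
mesh 6 [96T→96T]: running ratio 22231/165025, sense +
ω_out/ω_in = 22231/165025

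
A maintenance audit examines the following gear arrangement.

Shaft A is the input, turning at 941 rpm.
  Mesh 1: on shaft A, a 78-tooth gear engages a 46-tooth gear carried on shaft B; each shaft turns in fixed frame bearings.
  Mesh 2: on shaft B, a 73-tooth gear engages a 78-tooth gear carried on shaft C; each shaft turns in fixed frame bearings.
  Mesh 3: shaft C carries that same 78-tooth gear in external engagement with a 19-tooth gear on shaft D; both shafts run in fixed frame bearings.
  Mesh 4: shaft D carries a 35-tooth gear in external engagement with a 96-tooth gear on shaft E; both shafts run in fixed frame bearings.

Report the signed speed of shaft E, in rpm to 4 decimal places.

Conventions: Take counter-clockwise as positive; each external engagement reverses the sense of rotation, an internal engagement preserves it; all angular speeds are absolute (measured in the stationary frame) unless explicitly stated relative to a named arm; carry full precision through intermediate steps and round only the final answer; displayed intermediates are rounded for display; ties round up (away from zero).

+2235.0769 rpm

class = fixed-axis compound train [4 meshes; 4 ratios multiply, 4 sense flips]
mesh 1 [78T→46T]: ω = 941.0000×78/46 = 1595.6087 rpm, sense flips to −
mesh 2 [73T→78T]: ω = 1595.6087×73/78 = 1493.3261 rpm, sense flips to +
mesh 3 [78T→19T]: ω = 1493.3261×78/19 = 6130.4966 rpm, sense flips to −
mesh 4 [35T→96T]: ω = 6130.4966×35/96 = 2235.0769 rpm, sense flips to +
signed output speed = +2235.0769 rpm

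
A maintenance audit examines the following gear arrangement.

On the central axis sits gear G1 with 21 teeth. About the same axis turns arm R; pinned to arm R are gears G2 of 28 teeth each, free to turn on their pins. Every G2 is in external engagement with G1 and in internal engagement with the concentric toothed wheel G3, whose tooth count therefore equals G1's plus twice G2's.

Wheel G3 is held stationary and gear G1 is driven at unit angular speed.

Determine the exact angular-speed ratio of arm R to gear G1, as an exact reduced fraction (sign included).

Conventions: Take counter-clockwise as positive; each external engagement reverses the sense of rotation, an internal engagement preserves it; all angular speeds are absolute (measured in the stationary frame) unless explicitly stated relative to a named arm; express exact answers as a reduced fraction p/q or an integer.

planetary set (21T centre, 28T on arm, 77T internal) — Willis relation
ring teeth: 21 + 2·28 = 77
21(ω_sun−ω_arm) = −77(ω_ring−ω_arm),  ω_ring = 0, ω_sun = 1
21(1−ω_arm) = −77(0−ω_arm)  ⇒  98·ω_arm = 21  ⇒  ω_arm = 3/14
ω_out/ω_in = 3/14

3/14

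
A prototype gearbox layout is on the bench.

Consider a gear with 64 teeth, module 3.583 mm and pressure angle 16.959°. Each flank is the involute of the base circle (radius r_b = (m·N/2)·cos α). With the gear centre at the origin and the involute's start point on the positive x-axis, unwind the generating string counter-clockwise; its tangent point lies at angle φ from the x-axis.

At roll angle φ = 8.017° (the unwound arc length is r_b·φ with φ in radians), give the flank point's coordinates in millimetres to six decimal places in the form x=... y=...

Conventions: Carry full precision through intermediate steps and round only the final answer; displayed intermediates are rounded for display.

class = single-mesh tooth geometry [base-circle involute, m = 3.583, 64T]
pitch radius r_p = m·N/2 = 3.583·64/2 = 114.656000
base radius r_b = r_p·cos α = 114.656000·cos 16.959° = 109.670038
roll angle φ = 8.017° = 0.13992305 rad
x = r_b·(cos φ + φ·sin φ) = 110.738374
y = r_b·(sin φ − φ·cos φ) = 0.099950

x=110.738374 y=0.099950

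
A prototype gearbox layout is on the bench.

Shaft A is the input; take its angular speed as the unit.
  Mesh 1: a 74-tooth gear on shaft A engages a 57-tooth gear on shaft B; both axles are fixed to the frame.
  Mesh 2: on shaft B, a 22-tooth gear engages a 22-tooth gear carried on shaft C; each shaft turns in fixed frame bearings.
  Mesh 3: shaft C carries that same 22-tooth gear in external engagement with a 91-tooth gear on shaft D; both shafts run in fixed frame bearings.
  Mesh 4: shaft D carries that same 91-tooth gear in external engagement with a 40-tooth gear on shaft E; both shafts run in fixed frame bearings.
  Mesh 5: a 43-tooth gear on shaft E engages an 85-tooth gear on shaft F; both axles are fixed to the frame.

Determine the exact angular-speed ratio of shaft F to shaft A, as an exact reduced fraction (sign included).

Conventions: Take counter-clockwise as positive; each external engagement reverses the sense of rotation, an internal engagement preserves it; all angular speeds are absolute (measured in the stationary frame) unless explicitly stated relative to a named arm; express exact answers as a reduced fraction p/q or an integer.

-17501/48450

class = fixed-axis compound train [5 meshes; 5 ratios multiply, 5 sense flips]
mesh 1 [74T→57T]: running ratio 74/57, sense −
mesh 2 [22T→22T]: running ratio 74/57, sense +
mesh 3 [22T→91T]: running ratio 1628/5187, sense −
mesh 4 [91T→40T]: running ratio 407/570, sense +
mesh 5 [43T→85T]: running ratio 17501/48450, sense −
ω_out/ω_in = -17501/48450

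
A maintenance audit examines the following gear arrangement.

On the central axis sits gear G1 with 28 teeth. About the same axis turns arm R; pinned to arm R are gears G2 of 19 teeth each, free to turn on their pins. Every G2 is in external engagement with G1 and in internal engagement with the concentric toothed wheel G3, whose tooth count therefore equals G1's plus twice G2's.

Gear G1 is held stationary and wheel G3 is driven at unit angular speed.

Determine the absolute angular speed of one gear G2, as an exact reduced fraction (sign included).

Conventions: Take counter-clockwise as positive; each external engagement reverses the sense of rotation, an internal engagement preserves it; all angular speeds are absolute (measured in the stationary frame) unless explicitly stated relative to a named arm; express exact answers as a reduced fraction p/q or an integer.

class = planetary set [G3 = 28+2·19 = 66; Willis about the carrier]
ring teeth: 28 + 2·19 = 66
28(ω_sun−ω_arm) = −66(ω_ring−ω_arm),  ω_sun = 0, ω_ring = 1
28(0−ω_arm) = −66(1−ω_arm)  ⇒  94·ω_arm = 66  ⇒  ω_arm = 33/47
sun–planet mesh: 28·(0−33/47) = −19·(ω_p−ω_arm)  ⇒  ω_p−ω_arm = 924/893
ω_p = 33/47 + 924/893 = 33/19
exact speed ratio = 33/19

33/19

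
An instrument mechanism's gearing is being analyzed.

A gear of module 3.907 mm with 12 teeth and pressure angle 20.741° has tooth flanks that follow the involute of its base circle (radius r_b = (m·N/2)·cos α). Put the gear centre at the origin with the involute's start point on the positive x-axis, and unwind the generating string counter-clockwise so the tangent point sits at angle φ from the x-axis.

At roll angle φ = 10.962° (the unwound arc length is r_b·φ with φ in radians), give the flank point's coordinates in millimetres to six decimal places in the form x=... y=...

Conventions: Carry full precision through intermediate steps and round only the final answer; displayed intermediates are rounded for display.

topology: single-mesh involute geometry — m = 3.907, N = 12
pitch radius r_p = m·N/2 = 3.907·12/2 = 23.442000
base radius r_b = r_p·cos α = 23.442000·cos 20.741° = 21.922744
roll angle φ = 10.962° = 0.19132299 rad
x = r_b·(cos φ + φ·sin φ) = 22.320315
y = r_b·(sin φ − φ·cos φ) = 0.050990

x=22.320315 y=0.050990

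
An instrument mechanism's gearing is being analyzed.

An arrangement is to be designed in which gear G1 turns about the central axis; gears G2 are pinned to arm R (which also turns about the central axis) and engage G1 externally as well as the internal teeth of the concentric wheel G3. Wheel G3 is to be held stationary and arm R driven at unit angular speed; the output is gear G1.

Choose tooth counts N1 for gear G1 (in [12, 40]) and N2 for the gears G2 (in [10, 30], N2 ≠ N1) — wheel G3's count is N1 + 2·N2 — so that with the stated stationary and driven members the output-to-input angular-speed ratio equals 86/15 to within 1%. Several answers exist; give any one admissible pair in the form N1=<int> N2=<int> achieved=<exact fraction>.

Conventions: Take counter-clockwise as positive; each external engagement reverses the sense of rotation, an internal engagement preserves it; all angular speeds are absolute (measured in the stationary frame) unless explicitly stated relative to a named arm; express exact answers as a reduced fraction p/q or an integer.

N1=15 N2=28 achieved=86/15

class = planetary set [ratio 86/15 wanted; Willis about the carrier]
Willis with ω_ring = 0: ω_sun/ω_arm = (N1+N3)/N1; set equal to 86/15  ⇒  N3/N1 = 86/15 − 1 = 71/15
N3 = N1 + 2·N2  ⇒  N2/N1 = (N3/N1 − 1)/2 = (71/15 − 1)/2 = 28/15
smallest multiple with N1 ≥ 12 and N2 ≥ 10: k = 1  ⇒  N1 = 1·15 = 15, N2 = 1·28 = 28 (N1 ≤ 40, N2 ≤ 30, N2 ≠ N1 ✓), N3 = 15 + 2·28 = 71
check: (N1+N3)/N1 with N1 = 15, N3 = 71 gives 86/15; |achieved − target| = 0 ≤ 43/750 ✓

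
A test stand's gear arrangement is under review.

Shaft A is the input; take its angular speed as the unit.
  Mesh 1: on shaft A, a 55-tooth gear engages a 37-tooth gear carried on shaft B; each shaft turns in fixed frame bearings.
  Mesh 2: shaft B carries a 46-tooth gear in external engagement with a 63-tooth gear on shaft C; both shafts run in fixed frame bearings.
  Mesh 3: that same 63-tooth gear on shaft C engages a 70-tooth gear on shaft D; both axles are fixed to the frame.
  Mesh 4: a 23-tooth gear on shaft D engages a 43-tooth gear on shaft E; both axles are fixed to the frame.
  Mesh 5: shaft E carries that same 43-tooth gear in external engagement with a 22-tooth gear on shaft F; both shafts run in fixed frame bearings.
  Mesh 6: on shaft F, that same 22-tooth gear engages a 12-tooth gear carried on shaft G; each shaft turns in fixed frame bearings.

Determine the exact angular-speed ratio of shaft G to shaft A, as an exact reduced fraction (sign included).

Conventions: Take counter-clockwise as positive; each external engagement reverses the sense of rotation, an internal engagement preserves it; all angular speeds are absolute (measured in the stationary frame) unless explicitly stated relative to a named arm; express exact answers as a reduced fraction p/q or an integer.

class = fixed-axis compound train [6 meshes; 6 ratios multiply, 6 sense flips]
mesh 1 [55T→37T]: running ratio 55/37, sense −
mesh 2 [46T→63T]: running ratio 2530/2331, sense +
mesh 3 [63T→70T]: running ratio 253/259, sense −
mesh 4 [23T→43T]: running ratio 5819/11137, sense +
mesh 5 [43T→22T]: running ratio 529/518, sense −
mesh 6 [22T→12T]: running ratio 5819/3108, sense +
ω_out/ω_in = 5819/3108

5819/3108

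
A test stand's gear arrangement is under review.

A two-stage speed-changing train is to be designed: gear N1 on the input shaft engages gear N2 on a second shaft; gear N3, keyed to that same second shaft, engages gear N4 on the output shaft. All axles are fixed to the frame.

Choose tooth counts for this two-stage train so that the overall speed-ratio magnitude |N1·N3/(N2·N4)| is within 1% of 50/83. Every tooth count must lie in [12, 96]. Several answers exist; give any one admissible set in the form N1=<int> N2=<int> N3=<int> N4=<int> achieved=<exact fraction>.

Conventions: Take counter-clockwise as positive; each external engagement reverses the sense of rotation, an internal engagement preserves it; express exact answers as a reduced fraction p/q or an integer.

design class (target 50/83): fixed-axis compound train
target = 50/83 in lowest terms: an exact hit needs N1·N3 = k·50 and N2·N4 = k·83 for one integer k, every count in [12, 96]; additionally prefer no 1:1 stage (N1 ≠ N2, N3 ≠ N4)
k = 1…11: no 1:1-free in-range split of k·50 and k·83 into factor pairs; take k = 12
k = 12: N1·N3 = 600 = 12·50, N2·N4 = 996 = 83·12
achieved = 12·50/(83·12) = 50/83; |achieved − target| = 0 ≤ 1/166 ✓

N1=12 N2=83 N3=50 N4=12 achieved=50/83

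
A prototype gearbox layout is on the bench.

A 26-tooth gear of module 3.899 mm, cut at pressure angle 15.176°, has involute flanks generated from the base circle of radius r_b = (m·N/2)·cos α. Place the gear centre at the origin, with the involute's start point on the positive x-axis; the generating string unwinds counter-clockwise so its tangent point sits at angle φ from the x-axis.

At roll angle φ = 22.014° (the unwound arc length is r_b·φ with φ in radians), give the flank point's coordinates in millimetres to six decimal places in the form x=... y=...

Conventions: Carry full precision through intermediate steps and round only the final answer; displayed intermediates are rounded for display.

x=52.397983 y=0.911305

class = single-mesh tooth geometry [base-circle involute, m = 3.899, 26T]
pitch radius r_p = m·N/2 = 3.899·26/2 = 50.687000
base radius r_b = r_p·cos α = 50.687000·cos 15.176° = 48.919353
roll angle φ = 22.014° = 0.38421678 rad
x = r_b·(cos φ + φ·sin φ) = 52.397983
y = r_b·(sin φ − φ·cos φ) = 0.911305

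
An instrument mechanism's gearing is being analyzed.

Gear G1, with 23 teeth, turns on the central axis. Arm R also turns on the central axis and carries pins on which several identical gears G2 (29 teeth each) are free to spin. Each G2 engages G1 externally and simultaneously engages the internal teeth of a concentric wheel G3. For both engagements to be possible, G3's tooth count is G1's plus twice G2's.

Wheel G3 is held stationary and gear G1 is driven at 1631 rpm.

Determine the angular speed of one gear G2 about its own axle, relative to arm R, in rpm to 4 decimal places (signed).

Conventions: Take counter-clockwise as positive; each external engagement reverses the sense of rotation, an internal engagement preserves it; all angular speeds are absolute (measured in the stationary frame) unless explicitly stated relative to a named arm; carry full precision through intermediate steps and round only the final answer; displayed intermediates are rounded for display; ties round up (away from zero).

class = planetary set [G3 = 23+2·29 = 81; Willis about the carrier]
normalise by the input: solve with ω_sun = 1, then scale by 1631 rpm
ring teeth: 23 + 2·29 = 81
23(ω_sun−ω_arm) = −81(ω_ring−ω_arm),  ω_ring = 0, ω_sun = 1
23(1−ω_arm) = −81(0−ω_arm)  ⇒  104·ω_arm = 23  ⇒  ω_arm = 23/104
sun–planet mesh: 23·(1−23/104) = −29·(ω_p−ω_arm)  ⇒  ω_p−ω_arm = -1863/3016
scale: ω_p−ω_arm = -1863/3016 × 1631 rpm = -1007.4778 rpm

-1007.4778 rpm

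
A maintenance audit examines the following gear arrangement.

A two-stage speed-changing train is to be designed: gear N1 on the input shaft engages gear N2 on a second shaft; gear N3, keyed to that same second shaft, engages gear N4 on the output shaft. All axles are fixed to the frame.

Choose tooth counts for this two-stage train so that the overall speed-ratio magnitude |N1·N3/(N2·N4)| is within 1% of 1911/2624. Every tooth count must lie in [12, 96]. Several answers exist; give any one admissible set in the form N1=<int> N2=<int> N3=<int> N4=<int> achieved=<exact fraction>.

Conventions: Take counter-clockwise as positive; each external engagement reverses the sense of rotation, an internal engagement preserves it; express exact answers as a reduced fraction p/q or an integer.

class = fixed-axis compound train [2-stage, 1911/2624 wanted]
target = 1911/2624 in lowest terms: an exact hit needs N1·N3 = k·1911 and N2·N4 = k·2624 for one integer k, every count in [12, 96]; additionally prefer no 1:1 stage (N1 ≠ N2, N3 ≠ N4)
k = 1: N1·N3 = 1911 = 21·91, N2·N4 = 2624 = 32·82
achieved = 21·91/(32·82) = 1911/2624; |achieved − target| = 0 ≤ 1911/262400 ✓

N1=21 N2=32 N3=91 N4=82 achieved=1911/2624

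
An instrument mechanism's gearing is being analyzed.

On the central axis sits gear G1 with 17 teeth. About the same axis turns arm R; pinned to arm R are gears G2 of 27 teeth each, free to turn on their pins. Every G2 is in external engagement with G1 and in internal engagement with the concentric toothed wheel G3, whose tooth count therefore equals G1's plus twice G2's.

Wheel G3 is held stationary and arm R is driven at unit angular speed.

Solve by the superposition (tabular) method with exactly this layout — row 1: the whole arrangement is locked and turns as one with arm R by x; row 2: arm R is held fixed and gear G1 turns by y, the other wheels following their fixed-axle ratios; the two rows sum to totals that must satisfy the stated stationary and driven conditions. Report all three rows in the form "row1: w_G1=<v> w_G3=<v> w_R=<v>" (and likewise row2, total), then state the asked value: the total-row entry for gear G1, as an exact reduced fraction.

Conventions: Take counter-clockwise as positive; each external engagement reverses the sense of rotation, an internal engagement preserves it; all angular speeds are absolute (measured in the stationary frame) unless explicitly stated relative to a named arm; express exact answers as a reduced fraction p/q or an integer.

row1: w_G1=1 w_G3=1 w_R=1
row2: w_G1=71/17 w_G3=-1 w_R=0
total: w_G1=88/17 w_G3=0 w_R=1
asked value: 88/17

recognized (axles ride arm R): planetary set, 17/27/71 teeth
row 1: whole set turns with the arm by x
superposition row 2 [arm held]: sun y, ring −(17/71)·y, arm 0
boundary: total ω_ring = x − (17/71)·y = 0 and total ω_arm = x = 1  ⇒  y = 71/17, x = 1
row 2 ring = −(17/71)·71/17 = -1
totals (row 1 + row 2): sun 1 + 71/17 = 88/17, ring 1 + (-1) = 0, arm 1 + 0 = 1
asked cell (total, sun) = 88/17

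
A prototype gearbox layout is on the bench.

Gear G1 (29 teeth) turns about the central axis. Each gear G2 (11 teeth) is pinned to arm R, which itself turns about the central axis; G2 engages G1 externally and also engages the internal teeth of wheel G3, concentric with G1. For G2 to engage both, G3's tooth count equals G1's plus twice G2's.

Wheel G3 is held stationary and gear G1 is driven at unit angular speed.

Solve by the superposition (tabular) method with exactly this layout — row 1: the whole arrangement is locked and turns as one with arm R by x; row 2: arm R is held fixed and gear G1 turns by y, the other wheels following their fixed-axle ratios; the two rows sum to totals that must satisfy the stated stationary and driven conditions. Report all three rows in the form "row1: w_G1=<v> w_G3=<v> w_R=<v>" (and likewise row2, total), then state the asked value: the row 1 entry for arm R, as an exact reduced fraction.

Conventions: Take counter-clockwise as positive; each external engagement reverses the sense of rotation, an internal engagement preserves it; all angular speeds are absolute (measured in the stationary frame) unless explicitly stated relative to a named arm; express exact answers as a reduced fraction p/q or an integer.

row1: w_G1=29/80 w_G3=29/80 w_R=29/80
row2: w_G1=51/80 w_G3=-29/80 w_R=0
total: w_G1=1 w_G3=0 w_R=29/80
asked value: 29/80

topology: planetary set — G1 29T / G2 11T / G3 51T, arm = carrier (Willis)
superposition row 1 [locked train]: every member turns x
row 2: sun turns y, ring = −(29/51)·y, arm 0
boundary: total ω_ring = x − (29/51)·y = 0 and total ω_sun = x + y = 1  ⇒  y = 51/80, x = 29/80
row 2 ring = −(29/51)·51/80 = -29/80
totals (row 1 + row 2): sun 29/80 + 51/80 = 1, ring 29/80 + (-29/80) = 0, arm 29/80 + 0 = 29/80
asked cell (row1, arm) = 29/80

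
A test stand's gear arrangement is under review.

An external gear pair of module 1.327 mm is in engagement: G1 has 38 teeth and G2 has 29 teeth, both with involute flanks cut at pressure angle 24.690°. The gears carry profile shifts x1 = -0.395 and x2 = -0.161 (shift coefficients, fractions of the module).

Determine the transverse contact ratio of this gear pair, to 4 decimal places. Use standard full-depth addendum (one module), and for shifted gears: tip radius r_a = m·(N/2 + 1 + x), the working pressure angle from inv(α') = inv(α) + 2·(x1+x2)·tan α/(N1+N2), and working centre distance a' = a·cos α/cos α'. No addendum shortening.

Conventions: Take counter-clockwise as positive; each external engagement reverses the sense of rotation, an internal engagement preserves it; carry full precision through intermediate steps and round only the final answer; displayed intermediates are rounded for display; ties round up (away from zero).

single-mesh involute tooth geometry (38T engaging 29T at module 1.327)
base radii: r_b1 = 22.908055, r_b2 = 17.482463
tip radii: r_a1 = 26.015835, r_a2 = 20.354853
inv(α') = inv(24.690°) + 2·(-0.395-0.161)·tan α/(38+29) = 0.02118511  ⇒  α' = 22.38941°
a' = a·cos α / cos α' = 44.4545·cos 24.690°/cos 22.38941° = 43.683538
action lengths: √(r_a1²−r_b1²) = 12.330640, √(r_a2²−r_b2²) = 10.425139
base pitch p_b = π·m·cos α = 3.787778
CR = (12.330640 + 10.425139 − 43.683538·sin 22.38941°)/3.787778 = 1.614863
contact ratio ≈ 1.6149

1.6149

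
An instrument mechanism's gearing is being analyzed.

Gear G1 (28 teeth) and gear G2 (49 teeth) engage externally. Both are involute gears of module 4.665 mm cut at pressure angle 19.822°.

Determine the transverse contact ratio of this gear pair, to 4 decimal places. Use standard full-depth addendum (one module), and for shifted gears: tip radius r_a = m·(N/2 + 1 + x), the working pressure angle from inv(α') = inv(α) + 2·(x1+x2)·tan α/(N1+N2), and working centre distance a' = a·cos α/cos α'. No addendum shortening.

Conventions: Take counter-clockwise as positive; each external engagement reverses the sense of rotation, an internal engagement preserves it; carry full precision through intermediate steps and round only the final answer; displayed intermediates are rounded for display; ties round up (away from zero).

topology: single-mesh involute geometry — m = 4.665, 28T/49T pair
base radii: r_b1 = 61.440424, r_b2 = 107.520742
tip radii: r_a1 = 69.975000, r_a2 = 118.957500
no profile shift: α' = α, a' = a
action lengths: √(r_a1²−r_b1²) = 33.489923, √(r_a2²−r_b2²) = 50.893780
base pitch p_b = π·m·cos α = 13.787199
CR = (33.489923 + 50.893780 − 179.602500·sin 19.82200°)/13.787199 = 1.703076
contact ratio ≈ 1.7031

1.7031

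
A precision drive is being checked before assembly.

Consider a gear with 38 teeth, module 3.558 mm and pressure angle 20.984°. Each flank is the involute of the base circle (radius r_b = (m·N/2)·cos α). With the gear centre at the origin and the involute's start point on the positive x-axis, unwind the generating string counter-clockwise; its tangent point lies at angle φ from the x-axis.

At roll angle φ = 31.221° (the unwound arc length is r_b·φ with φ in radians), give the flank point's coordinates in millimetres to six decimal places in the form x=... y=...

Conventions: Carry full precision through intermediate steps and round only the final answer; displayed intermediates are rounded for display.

x=71.805238 y=3.304141

topology: single-mesh involute geometry — m = 3.558, N = 38
pitch radius r_p = m·N/2 = 3.558·38/2 = 67.602000
base radius r_b = r_p·cos α = 67.602000·cos 20.984° = 63.118667
roll angle φ = 31.221° = 0.54490925 rad
x = r_b·(cos φ + φ·sin φ) = 71.805238
y = r_b·(sin φ − φ·cos φ) = 3.304141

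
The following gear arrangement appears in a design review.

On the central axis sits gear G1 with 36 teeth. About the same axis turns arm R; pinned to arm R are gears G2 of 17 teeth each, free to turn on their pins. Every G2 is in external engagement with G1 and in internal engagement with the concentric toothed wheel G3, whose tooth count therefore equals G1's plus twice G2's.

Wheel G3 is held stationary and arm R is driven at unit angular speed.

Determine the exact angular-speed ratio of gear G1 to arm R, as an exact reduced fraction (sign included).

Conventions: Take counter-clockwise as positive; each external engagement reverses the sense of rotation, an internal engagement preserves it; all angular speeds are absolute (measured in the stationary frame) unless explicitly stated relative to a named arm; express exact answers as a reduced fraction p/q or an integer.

recognized (axles ride arm R): planetary set, 36/17/70 teeth
ring teeth: 36 + 2·17 = 70
36(ω_sun−ω_arm) = −70(ω_ring−ω_arm),  ω_ring = 0, ω_arm = 1
ω_sun = 1 − (70/36)(0−1) = 53/18
ω_out/ω_in = 53/18

53/18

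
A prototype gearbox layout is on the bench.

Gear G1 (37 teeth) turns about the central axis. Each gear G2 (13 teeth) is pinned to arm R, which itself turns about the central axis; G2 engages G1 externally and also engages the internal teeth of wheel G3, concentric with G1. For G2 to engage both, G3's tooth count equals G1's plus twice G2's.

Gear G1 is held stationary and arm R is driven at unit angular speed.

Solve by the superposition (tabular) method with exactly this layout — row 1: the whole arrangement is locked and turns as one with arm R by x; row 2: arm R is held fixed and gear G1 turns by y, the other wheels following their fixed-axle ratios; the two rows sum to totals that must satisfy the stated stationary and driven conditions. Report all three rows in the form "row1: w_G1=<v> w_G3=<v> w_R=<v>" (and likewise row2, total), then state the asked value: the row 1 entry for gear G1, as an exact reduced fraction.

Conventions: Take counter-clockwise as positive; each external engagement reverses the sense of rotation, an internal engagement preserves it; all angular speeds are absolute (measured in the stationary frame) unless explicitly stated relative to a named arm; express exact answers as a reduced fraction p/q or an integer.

planetary set (37T centre, 13T on arm, 63T internal) — Willis relation
row 1 — lock + rotate with arm: ω_sun = ω_ring = ω_arm = x
row 2 — arm fixed, fixed-axis ratios: sun y, ring −(37/63)·y, arm 0
boundary: total ω_sun = x + y = 0 and total ω_arm = x = 1  ⇒  y = -1, x = 1
row 2 ring = −(37/63)·(-1) = 37/63
totals (row 1 + row 2): sun 1 + (-1) = 0, ring 1 + 37/63 = 100/63, arm 1 + 0 = 1
asked cell (row1, sun) = 1

row1: w_G1=1 w_G3=1 w_R=1
row2: w_G1=-1 w_G3=37/63 w_R=0
total: w_G1=0 w_G3=100/63 w_R=1
asked value: 1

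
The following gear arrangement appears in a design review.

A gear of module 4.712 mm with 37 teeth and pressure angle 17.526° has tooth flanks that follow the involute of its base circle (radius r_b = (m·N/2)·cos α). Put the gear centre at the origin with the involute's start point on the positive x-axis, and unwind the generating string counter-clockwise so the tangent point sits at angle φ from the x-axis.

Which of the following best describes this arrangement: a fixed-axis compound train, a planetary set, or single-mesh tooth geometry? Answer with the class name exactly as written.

single-mesh tooth geometry

recognized (one wheel, involute flank): single-mesh tooth geometry, m = 4.712, N = 37
classification: single-mesh tooth geometry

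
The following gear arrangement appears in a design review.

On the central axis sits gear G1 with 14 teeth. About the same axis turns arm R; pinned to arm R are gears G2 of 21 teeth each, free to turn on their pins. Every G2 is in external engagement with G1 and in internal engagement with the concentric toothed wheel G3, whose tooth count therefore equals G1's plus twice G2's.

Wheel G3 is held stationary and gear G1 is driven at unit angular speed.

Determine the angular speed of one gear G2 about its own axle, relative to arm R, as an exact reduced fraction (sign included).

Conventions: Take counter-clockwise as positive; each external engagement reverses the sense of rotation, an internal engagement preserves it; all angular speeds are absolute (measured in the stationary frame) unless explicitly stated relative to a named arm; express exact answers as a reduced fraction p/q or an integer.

topology: planetary set — G1 14T / G2 21T / G3 56T, arm = carrier (Willis)
ring teeth: 14 + 2·21 = 56
14(ω_sun−ω_arm) = −56(ω_ring−ω_arm),  ω_ring = 0, ω_sun = 1
14(1−ω_arm) = −56(0−ω_arm)  ⇒  70·ω_arm = 14  ⇒  ω_arm = 1/5
sun–planet mesh: 14·(1−1/5) = −21·(ω_p−ω_arm)  ⇒  ω_p−ω_arm = -8/15
exact speed ratio = -8/15

-8/15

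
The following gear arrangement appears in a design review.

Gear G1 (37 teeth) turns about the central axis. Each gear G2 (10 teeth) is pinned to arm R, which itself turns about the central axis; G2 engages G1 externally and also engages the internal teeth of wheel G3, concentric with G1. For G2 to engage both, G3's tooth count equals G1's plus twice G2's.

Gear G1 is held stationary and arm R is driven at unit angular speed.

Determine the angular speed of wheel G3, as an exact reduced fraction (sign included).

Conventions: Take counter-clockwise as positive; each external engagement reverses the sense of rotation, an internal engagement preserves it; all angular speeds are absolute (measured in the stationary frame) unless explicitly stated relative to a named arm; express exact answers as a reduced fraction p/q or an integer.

class = planetary set [G3 = 37+2·10 = 57; Willis about the carrier]
ring teeth: 37 + 2·10 = 57
37(ω_sun−ω_arm) = −57(ω_ring−ω_arm),  ω_sun = 0, ω_arm = 1
ω_ring = 1 − (37/57)(0−1) = 94/57
exact speed ratio = 94/57

94/57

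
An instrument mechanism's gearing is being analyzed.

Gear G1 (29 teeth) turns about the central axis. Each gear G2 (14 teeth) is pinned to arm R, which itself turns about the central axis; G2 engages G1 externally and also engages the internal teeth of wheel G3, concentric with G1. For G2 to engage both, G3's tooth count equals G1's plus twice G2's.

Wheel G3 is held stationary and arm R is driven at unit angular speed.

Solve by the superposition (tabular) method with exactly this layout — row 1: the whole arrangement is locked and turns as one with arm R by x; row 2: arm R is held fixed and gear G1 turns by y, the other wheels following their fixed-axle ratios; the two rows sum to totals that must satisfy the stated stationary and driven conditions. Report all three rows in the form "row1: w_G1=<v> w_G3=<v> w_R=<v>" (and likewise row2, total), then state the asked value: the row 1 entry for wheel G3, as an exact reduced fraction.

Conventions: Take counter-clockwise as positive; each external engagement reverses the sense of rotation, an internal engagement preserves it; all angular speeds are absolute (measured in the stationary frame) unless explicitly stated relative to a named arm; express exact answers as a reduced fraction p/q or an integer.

row1: w_G1=1 w_G3=1 w_R=1
row2: w_G1=57/29 w_G3=-1 w_R=0
total: w_G1=86/29 w_G3=0 w_R=1
asked value: 1

class = planetary set [G3 = 29+2·14 = 57; Willis about the carrier]
row 1 (train locked, turned with arm): all members turn x
row 2 — arm fixed, fixed-axis ratios: sun y, ring −(29/57)·y, arm 0
boundary: total ω_ring = x − (29/57)·y = 0 and total ω_arm = x = 1  ⇒  y = 57/29, x = 1
row 2 ring = −(29/57)·57/29 = -1
totals (row 1 + row 2): sun 1 + 57/29 = 86/29, ring 1 + (-1) = 0, arm 1 + 0 = 1
asked cell (row1, ring) = 1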